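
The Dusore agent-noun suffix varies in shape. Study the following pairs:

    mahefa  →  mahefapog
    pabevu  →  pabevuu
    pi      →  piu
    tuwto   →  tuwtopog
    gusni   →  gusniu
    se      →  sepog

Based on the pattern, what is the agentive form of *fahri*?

The alternation tracks the last vowel of the stem — -u when the last vowel of the stem is a high vowel (*pabevu*, *pi*, *gusni*); -pog when the last vowel of the stem is a non-high vowel (*mahefa*, *tuwto*, *se*).
Since the last vowel of *fahri* is /i/ (a high vowel), it takes -u, giving *fahriu*.

fahriu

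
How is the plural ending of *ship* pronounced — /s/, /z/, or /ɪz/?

/s/

The stem *ship* ends in a voiceless non-sibilant consonant.
The plural suffix surfaces as /ɪz/ after sibilants, /s/ after other voiceless consonants, and /z/ after other voiced sounds.
So the plural -s on *ship* is pronounced /s/.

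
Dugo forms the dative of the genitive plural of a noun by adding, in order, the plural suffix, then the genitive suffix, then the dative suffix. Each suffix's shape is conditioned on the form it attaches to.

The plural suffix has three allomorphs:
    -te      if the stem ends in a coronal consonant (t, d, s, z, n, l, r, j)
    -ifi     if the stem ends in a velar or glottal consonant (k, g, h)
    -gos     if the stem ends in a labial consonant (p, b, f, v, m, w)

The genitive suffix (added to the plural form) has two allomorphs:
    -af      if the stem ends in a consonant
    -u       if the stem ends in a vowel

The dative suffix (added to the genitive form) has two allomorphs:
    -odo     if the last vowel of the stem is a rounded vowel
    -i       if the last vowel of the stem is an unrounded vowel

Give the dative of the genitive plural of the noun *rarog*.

rarogifiuodo

*rarog* — final consonant /g/ (velar/glottal) → -ifi → *rarogifi*.
The final sound of the plural form *rarogifi* is /i/, which is a vowel, so the genitive suffix is -u, giving *rarogifiu*.
Since the last vowel of the genitive form *rarogifiu* is /u/ (a rounded vowel), it takes -odo, giving *rarogifiuodo*.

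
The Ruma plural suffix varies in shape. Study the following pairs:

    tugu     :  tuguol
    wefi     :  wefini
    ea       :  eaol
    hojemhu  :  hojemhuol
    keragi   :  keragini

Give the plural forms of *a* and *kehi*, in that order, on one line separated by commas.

The pattern is front/back vowel harmony: -ni when the last vowel of the stem is a front vowel (*wefi*, *keragi*); -ol when the last vowel of the stem is a back vowel (*tugu*, *ea*, *hojemhu*).
Since the last vowel of *a* is /a/ (a back vowel), it takes -ol, giving *aol*.
*kehi* — last vowel /i/ (a front vowel) → -ni → *kehini*.

aol, kehini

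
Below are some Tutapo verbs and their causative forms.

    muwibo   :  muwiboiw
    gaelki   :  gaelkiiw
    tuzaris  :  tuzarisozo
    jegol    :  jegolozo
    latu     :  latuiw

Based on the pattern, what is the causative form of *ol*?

Looking at the final sound of each stem: -ozo when the stem ends in a consonant (*tuzaris*, *jegol*); -iw when the stem ends in a vowel (*muwibo*, *gaelki*, *latu*).
*ol*: final sound = /l/, a consonant → -ozo → *olozo*.

olozo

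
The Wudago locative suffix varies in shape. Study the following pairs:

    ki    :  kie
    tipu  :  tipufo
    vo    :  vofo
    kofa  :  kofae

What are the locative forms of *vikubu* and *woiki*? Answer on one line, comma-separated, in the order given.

vikubufo, woikie

The suffix is conditioned by the last vowel: -fo when the last vowel of the stem is a rounded vowel (*tipu*, *vo*); -e when the last vowel of the stem is an unrounded vowel (*ki*, *kofa*).
*vikubu* — last vowel /u/ (a rounded vowel) → -fo → *vikubufo*.
Since the last vowel of *woiki* is /i/ (an unrounded vowel), it takes -e, giving *woikie*.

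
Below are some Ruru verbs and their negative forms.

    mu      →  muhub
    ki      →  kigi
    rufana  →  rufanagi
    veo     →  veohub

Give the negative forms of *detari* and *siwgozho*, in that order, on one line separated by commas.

Looking at the last vowel of each stem: -hub when the last vowel of the stem is a rounded vowel (*mu*, *veo*); -gi when the last vowel of the stem is an unrounded vowel (*ki*, *rufana*).
*detari* — last vowel /i/ (an unrounded vowel) → -gi → *detarigi*.
The last vowel of *siwgozho* is /o/, which is a rounded vowel, so the suffix is -hub, giving *siwgozhohub*.

detarigi, siwgozhohub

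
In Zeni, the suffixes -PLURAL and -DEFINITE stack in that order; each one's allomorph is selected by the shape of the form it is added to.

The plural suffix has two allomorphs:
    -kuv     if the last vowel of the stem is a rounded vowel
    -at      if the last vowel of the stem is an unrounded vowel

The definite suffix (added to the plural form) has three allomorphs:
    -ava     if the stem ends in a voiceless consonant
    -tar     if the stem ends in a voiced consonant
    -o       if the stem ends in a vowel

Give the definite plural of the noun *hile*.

hileatava

The last vowel of *hile* is /e/, which is an unrounded vowel, so the plural suffix is -at, giving *hileat*.
The plural form *hileat* — final sound /t/ (a voiceless consonant) → -ava → *hileatava*.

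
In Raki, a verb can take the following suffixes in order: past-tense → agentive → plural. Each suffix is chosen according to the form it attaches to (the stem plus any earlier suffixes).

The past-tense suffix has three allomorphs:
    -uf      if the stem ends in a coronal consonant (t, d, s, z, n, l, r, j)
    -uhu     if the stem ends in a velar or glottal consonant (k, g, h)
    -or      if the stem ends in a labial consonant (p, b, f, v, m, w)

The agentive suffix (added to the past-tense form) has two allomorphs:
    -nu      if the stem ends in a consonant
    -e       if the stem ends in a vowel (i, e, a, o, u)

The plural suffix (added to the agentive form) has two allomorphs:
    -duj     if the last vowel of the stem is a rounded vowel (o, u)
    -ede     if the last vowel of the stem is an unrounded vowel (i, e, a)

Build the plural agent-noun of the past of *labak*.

labakuhueede

The final consonant of *labak* is /k/, which is velar/glottal, so the past-tense suffix is -uhu, giving *labakuhu*.
The past-tense form *labakuhu* — final sound /u/ (a vowel) → -e → *labakuhue*.
The last vowel of the agentive form *labakuhue* is /e/, which is an unrounded vowel, so the plural suffix is -ede, giving *labakuhueede*.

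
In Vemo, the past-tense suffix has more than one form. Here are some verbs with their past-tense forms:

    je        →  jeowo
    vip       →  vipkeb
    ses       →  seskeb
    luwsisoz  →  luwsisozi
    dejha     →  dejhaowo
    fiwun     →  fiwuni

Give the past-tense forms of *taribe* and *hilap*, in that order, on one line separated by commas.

The pattern is voicing of the final sound: -keb when the stem ends in a voiceless consonant (*vip*, *ses*); -i when the stem ends in a voiced consonant (*luwsisoz*, *fiwun*); -owo when the stem ends in a vowel (*je*, *dejha*).
Since the final sound of *taribe* is /e/ (a vowel), it takes -owo, giving *taribeowo*.
*hilap* — final sound /p/ (a voiceless consonant) → -keb → *hilapkeb*.

taribeowo, hilapkeb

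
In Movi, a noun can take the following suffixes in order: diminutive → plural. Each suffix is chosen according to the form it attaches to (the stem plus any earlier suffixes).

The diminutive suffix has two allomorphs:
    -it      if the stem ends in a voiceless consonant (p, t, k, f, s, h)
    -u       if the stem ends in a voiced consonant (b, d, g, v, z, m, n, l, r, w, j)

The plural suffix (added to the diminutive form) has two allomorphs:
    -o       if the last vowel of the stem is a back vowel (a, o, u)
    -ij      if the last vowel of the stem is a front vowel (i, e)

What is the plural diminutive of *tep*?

*tep*: final consonant = /p/, voiceless → -it → *tepit*.
Since the last vowel of the diminutive form *tepit* is /i/ (a front vowel), it takes -ij, giving *tepitij*.

tepitij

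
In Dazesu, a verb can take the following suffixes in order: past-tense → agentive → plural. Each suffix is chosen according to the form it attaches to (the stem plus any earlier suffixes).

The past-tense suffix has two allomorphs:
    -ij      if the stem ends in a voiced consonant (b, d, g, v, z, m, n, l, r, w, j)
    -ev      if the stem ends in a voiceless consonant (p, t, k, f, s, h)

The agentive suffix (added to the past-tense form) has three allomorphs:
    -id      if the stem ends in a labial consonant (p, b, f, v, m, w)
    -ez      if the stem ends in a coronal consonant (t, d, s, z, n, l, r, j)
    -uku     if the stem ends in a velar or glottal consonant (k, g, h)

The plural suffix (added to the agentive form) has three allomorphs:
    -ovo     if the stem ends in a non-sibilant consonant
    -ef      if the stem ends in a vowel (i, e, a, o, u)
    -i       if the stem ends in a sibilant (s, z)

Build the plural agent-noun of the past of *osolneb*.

osolnebijezi

The final consonant of *osolneb* is /b/, which is voiced, so the past-tense suffix is -ij, giving *osolnebij*.
The final consonant of the past-tense form *osolnebij* is /j/, which is coronal, so the agentive suffix is -ez, giving *osolnebijez*.
The agentive form *osolnebijez*: final sound = /z/, a sibilant → -i → *osolnebijezi*.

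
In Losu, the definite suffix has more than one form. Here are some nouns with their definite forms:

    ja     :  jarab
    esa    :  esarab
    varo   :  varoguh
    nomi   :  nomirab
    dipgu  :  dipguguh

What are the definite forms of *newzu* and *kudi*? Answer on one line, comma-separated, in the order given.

The suffix is conditioned by the last vowel: -guh when the last vowel of the stem is a rounded vowel (*varo*, *dipgu*); -rab when the last vowel of the stem is an unrounded vowel (*ja*, *esa*, *nomi*).
*newzu*: last vowel = /u/, a rounded vowel → -guh → *newzuguh*.
The last vowel of *kudi* is /i/, which is an unrounded vowel, so the suffix is -rab, giving *kudirab*.

newzuguh, kudirab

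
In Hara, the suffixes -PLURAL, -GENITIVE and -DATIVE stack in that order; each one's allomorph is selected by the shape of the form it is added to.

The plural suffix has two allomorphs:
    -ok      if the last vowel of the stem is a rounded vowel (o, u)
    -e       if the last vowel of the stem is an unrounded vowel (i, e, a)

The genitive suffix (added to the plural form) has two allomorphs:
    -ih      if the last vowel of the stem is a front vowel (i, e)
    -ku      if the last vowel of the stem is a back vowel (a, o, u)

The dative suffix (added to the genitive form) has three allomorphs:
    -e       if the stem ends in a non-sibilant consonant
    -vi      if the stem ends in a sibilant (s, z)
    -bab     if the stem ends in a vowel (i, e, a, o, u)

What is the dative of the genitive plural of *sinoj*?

sinojokkubab

Since the last vowel of *sinoj* is /o/ (a rounded vowel), it takes -ok, giving *sinojok*.
The last vowel of the plural form *sinojok* is /o/, which is a back vowel, so the genitive suffix is -ku, giving *sinojokku*.
The genitive form *sinojokku* — final sound /u/ (a vowel) → -bab → *sinojokkubab*.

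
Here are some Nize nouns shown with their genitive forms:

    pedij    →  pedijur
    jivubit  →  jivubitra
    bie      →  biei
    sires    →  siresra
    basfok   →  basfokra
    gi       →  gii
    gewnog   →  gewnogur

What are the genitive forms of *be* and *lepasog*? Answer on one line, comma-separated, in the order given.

bei, lepasogur

The alternation tracks the final sound of the stem — -ra when the stem ends in a voiceless consonant (*jivubit*, *sires*, *basfok*); -ur when the stem ends in a voiced consonant (*pedij*, *gewnog*); -i when the stem ends in a vowel (*bie*, *gi*).
The final sound of *be* is /e/, which is a vowel, so the suffix is -i, giving *bei*.
The final sound of *lepasog* is /g/, which is a voiced consonant, so the suffix is -ur, giving *lepasogur*.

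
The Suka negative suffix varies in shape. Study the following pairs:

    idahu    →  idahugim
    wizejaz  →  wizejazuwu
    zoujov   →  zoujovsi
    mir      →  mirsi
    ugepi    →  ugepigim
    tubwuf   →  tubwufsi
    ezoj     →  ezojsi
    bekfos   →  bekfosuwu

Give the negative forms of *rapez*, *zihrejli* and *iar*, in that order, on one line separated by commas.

The suffix is conditioned by the final sound: -uwu when the stem ends in a sibilant (*wizejaz*, *bekfos*); -si when the stem ends in a non-sibilant consonant (*zoujov*, *mir*, *tubwuf*, *ezoj*); -gim when the stem ends in a vowel (*idahu*, *ugepi*).
The final sound of *rapez* is /z/, which is a sibilant, so the suffix is -uwu, giving *rapezuwu*.
*zihrejli*: final sound = /i/, a vowel → -gim → *zihrejligim*.
*iar*: final sound = /r/, a non-sibilant consonant → -si → *iarsi*.

rapezuwu, zihrejligim, iarsi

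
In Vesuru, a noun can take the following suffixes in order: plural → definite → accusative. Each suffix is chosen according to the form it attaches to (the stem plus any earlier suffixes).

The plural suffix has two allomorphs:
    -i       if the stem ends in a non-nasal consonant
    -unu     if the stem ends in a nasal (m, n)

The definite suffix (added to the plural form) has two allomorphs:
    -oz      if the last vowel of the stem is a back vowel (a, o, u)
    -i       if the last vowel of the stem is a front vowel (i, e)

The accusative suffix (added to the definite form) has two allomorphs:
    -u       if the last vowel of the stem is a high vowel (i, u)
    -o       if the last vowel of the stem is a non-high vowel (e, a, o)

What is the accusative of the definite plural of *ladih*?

Since the final consonant of *ladih* is /h/ (non-nasal), it takes -i, giving *ladihi*.
Since the last vowel of the plural form *ladihi* is /i/ (a front vowel), it takes -i, giving *ladihii*.
The definite form *ladihii*: last vowel = /i/, a high vowel → -u → *ladihiiu*.

ladihiiu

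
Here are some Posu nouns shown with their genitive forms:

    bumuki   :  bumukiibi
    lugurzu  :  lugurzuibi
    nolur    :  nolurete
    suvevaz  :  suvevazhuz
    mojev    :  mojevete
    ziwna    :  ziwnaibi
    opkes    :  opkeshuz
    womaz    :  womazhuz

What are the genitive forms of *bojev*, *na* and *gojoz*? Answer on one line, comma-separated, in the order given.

The suffix is conditioned by the final sound: -huz when the stem ends in a sibilant (*suvevaz*, *opkes*, *womaz*); -ete when the stem ends in a non-sibilant consonant (*nolur*, *mojev*); -ibi when the stem ends in a vowel (*bumuki*, *lugurzu*, *ziwna*).
Since the final sound of *bojev* is /v/ (a non-sibilant consonant), it takes -ete, giving *bojevete*.
*na* — final sound /a/ (a vowel) → -ibi → *naibi*.
The final sound of *gojoz* is /z/, which is a sibilant, so the suffix is -huz, giving *gojozhuz*.

bojevete, naibi, gojozhuz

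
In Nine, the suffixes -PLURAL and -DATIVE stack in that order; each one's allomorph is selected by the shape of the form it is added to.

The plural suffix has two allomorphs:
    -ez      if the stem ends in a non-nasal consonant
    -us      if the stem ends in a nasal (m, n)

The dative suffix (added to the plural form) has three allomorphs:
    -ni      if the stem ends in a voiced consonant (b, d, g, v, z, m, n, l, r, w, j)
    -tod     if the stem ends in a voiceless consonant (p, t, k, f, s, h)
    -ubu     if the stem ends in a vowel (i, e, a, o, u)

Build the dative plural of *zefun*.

*zefun* — final consonant /n/ (a nasal) → -us → *zefunus*.
The plural form *zefunus* — final sound /s/ (a voiceless consonant) → -tod → *zefunustod*.

zefunustod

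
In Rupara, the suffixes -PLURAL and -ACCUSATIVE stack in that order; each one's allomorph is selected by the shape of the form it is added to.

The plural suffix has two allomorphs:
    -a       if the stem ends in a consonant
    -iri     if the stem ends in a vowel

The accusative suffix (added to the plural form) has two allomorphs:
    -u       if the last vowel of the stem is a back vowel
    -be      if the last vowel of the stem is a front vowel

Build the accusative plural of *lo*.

loiribe

Since the final sound of *lo* is /o/ (a vowel), it takes -iri, giving *loiri*.
The plural form *loiri* — last vowel /i/ (a front vowel) → -be → *loiribe*.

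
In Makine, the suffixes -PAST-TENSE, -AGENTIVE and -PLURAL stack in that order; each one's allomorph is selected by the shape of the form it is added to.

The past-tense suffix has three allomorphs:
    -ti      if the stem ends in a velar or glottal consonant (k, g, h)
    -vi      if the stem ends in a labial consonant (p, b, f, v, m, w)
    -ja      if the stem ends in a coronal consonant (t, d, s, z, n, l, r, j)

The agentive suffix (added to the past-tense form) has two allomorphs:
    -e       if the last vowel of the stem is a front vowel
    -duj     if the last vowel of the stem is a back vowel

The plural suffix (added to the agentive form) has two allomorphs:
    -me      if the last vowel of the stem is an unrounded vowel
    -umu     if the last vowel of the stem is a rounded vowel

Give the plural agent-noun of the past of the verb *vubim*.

*vubim*: final consonant = /m/, labial → -vi → *vubimvi*.
Since the last vowel of the past-tense form *vubimvi* is /i/ (a front vowel), it takes -e, giving *vubimvie*.
The agentive form *vubimvie* — last vowel /e/ (an unrounded vowel) → -me → *vubimvieme*.

vubimvieme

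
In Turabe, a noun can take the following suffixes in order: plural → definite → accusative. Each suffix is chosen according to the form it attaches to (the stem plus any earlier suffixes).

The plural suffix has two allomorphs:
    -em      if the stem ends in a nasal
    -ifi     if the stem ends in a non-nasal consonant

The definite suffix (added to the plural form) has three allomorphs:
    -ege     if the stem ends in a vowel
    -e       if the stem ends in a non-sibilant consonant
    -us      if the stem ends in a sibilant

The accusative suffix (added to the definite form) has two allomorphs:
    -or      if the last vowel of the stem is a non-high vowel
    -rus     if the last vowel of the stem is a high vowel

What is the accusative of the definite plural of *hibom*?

*hibom* — final consonant /m/ (a nasal) → -em → *hibomem*.
The final sound of the plural form *hibomem* is /m/, which is a non-sibilant consonant, so the definite suffix is -e, giving *hibomeme*.
Since the last vowel of the definite form *hibomeme* is /e/ (a non-high vowel), it takes -or, giving *hibomemeor*.

hibomemeor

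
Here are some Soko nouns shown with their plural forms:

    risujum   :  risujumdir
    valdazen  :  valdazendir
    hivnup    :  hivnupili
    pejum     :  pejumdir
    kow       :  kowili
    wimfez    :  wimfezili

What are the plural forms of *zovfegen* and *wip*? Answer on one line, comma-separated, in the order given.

zovfegendir, wipili

The suffix is conditioned by the final consonant: -dir when the stem ends in a nasal (*risujum*, *valdazen*, *pejum*); -ili when the stem ends in a non-nasal consonant (*hivnup*, *kow*, *wimfez*).
The final consonant of *zovfegen* is /n/, which is a nasal, so the suffix is -dir, giving *zovfegendir*.
The final consonant of *wip* is /p/, which is non-nasal, so the suffix is -ili, giving *wipili*.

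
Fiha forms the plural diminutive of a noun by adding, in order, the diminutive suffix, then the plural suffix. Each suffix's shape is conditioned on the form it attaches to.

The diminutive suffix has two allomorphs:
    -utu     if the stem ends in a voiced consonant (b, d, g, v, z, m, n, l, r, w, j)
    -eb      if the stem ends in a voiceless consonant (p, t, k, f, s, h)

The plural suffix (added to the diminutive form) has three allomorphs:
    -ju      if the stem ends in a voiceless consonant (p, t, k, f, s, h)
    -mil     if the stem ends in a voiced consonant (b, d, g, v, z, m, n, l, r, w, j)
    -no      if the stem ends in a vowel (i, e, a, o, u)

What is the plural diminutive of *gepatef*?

gepatefebmil

The final consonant of *gepatef* is /f/, which is voiceless, so the diminutive suffix is -eb, giving *gepatefeb*.
Since the final sound of the diminutive form *gepatefeb* is /b/ (a voiced consonant), it takes -mil, giving *gepatefebmil*.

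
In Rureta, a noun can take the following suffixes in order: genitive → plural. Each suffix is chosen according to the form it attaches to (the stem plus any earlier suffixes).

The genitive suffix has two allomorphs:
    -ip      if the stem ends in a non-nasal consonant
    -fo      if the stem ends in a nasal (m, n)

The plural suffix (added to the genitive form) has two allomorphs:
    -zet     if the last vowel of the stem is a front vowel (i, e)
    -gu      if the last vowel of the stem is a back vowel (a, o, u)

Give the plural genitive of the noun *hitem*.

hitemfogu

The final consonant of *hitem* is /m/, which is a nasal, so the genitive suffix is -fo, giving *hitemfo*.
The last vowel of the genitive form *hitemfo* is /o/, which is a back vowel, so the plural suffix is -gu, giving *hitemfogu*.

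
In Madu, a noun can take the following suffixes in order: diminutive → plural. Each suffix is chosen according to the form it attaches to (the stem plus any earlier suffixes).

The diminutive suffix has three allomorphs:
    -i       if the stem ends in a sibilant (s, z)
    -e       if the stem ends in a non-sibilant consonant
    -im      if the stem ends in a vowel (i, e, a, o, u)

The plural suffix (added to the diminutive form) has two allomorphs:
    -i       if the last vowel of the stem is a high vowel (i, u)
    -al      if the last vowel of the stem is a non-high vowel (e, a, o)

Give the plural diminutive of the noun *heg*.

hegeal

*heg*: final sound = /g/, a non-sibilant consonant → -e → *hege*.
The diminutive form *hege*: last vowel = /e/, a non-high vowel → -al → *hegeal*.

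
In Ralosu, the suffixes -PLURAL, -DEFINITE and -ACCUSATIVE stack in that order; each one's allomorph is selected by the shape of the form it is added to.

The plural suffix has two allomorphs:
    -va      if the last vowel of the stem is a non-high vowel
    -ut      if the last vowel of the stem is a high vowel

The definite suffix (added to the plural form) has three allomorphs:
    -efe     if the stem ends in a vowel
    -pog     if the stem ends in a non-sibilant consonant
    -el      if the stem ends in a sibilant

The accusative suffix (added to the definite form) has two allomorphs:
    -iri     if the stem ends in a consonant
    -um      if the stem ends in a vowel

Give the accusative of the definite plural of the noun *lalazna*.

*lalazna* — last vowel /a/ (a non-high vowel) → -va → *lalaznava*.
The final sound of the plural form *lalaznava* is /a/, which is a vowel, so the definite suffix is -efe, giving *lalaznavaefe*.
The definite form *lalaznavaefe* — final sound /e/ (a vowel) → -um → *lalaznavaefeum*.

lalaznavaefeum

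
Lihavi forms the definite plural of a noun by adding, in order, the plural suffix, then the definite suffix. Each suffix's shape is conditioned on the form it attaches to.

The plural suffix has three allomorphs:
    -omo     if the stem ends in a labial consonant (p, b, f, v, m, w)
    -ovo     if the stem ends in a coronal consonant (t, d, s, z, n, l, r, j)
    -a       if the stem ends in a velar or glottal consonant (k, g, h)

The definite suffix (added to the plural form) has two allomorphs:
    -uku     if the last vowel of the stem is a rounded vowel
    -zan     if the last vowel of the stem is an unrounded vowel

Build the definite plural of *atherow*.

The final consonant of *atherow* is /w/, which is labial, so the plural suffix is -omo, giving *atherowomo*.
The plural form *atherowomo*: last vowel = /o/, a rounded vowel → -uku → *atherowomouku*.

atherowomouku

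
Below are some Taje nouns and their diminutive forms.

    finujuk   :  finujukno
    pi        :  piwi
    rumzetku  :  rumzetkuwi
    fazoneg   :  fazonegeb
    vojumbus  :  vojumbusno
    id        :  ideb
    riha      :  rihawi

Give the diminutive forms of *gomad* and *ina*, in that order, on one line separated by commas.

gomadeb, inawi

The suffix is conditioned by the final sound: -no when the stem ends in a voiceless consonant (*finujuk*, *vojumbus*); -eb when the stem ends in a voiced consonant (*fazoneg*, *id*); -wi when the stem ends in a vowel (*pi*, *rumzetku*, *riha*).
*gomad*: final sound = /d/, a voiced consonant → -eb → *gomadeb*.
The final sound of *ina* is /a/, which is a vowel, so the suffix is -wi, giving *inawi*.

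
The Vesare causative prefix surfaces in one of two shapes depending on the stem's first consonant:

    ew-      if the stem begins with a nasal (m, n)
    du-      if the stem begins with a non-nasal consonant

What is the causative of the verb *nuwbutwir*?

ewnuwbutwir

Since the first consonant of *nuwbutwir* is /n/ (a nasal), it takes ew-, giving *ewnuwbutwir*.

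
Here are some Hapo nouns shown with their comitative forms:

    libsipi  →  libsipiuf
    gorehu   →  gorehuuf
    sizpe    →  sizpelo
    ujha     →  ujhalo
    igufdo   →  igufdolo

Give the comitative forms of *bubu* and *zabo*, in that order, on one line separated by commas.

bubuuf, zabolo

The pattern is height harmony: -uf when the last vowel of the stem is a high vowel (*libsipi*, *gorehu*); -lo when the last vowel of the stem is a non-high vowel (*sizpe*, *ujha*, *igufdo*).
*bubu*: last vowel = /u/, a high vowel → -uf → *bubuuf*.
*zabo*: last vowel = /o/, a non-high vowel → -lo → *zabolo*.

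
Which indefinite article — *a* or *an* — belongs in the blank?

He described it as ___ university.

The indefinite article is chosen by the initial *sound* of the following word, not its spelling.
*university* begins with the sound /juː/ (u pronounced /juː/) — a consonant sound.
So the article is *a*: He described it as a university.

a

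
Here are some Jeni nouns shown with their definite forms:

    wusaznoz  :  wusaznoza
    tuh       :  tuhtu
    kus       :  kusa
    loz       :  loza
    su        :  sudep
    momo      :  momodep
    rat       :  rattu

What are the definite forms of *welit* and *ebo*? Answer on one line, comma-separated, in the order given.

welittu, ebodep

The pattern is sibilance of the final sound: -a when the stem ends in a sibilant (*wusaznoz*, *kus*, *loz*); -tu when the stem ends in a non-sibilant consonant (*tuh*, *rat*); -dep when the stem ends in a vowel (*su*, *momo*).
*welit* — final sound /t/ (a non-sibilant consonant) → -tu → *welittu*.
*ebo* — final sound /o/ (a vowel) → -dep → *ebodep*.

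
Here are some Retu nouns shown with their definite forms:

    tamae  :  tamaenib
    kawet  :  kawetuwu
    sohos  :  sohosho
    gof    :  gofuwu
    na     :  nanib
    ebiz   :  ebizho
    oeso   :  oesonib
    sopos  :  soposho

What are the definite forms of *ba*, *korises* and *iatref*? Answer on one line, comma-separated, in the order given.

The alternation tracks the final sound of the stem — -ho when the stem ends in a sibilant (*sohos*, *ebiz*, *sopos*); -uwu when the stem ends in a non-sibilant consonant (*kawet*, *gof*); -nib when the stem ends in a vowel (*tamae*, *na*, *oeso*).
The final sound of *ba* is /a/, which is a vowel, so the suffix is -nib, giving *banib*.
Since the final sound of *korises* is /s/ (a sibilant), it takes -ho, giving *korisesho*.
Since the final sound of *iatref* is /f/ (a non-sibilant consonant), it takes -uwu, giving *iatrefuwu*.

banib, korisesho, iatrefuwu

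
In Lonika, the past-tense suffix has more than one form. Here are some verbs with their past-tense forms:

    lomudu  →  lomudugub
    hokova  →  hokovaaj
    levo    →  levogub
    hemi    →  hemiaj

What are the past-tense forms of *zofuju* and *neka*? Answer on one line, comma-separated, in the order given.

The alternation tracks the last vowel of the stem — -gub when the last vowel of the stem is a rounded vowel (*lomudu*, *levo*); -aj when the last vowel of the stem is an unrounded vowel (*hokova*, *hemi*).
*zofuju*: last vowel = /u/, a rounded vowel → -gub → *zofujugub*.
*neka*: last vowel = /a/, an unrounded vowel → -aj → *nekaaj*.

zofujugub, nekaaj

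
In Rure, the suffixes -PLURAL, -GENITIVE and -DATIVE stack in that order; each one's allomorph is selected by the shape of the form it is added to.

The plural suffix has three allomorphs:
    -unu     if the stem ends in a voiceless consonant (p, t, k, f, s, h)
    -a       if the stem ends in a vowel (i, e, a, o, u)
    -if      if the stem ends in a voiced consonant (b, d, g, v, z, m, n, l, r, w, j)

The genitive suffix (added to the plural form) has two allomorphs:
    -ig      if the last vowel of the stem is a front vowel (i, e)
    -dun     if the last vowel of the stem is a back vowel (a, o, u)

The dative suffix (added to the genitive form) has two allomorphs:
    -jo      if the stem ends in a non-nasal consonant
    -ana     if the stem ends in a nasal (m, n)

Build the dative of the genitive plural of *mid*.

midifigjo

The final sound of *mid* is /d/, which is a voiced consonant, so the plural suffix is -if, giving *midif*.
The last vowel of the plural form *midif* is /i/, which is a front vowel, so the genitive suffix is -ig, giving *midifig*.
The genitive form *midifig* — final consonant /g/ (non-nasal) → -jo → *midifigjo*.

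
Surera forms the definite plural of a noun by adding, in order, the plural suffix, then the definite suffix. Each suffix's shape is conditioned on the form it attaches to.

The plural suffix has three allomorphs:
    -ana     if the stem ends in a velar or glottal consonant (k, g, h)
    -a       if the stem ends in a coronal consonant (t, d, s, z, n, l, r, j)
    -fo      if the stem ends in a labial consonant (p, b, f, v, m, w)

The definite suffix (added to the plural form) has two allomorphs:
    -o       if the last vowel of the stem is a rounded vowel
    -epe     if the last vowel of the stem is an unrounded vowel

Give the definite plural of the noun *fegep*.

*fegep*: final consonant = /p/, labial → -fo → *fegepfo*.
The plural form *fegepfo* — last vowel /o/ (a rounded vowel) → -o → *fegepfoo*.

fegepfoo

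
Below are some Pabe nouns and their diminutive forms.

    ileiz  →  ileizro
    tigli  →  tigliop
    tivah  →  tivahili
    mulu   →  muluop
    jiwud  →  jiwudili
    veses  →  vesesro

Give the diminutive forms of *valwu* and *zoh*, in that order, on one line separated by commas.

The pattern is sibilance of the final sound: -ro when the stem ends in a sibilant (*ileiz*, *veses*); -ili when the stem ends in a non-sibilant consonant (*tivah*, *jiwud*); -op when the stem ends in a vowel (*tigli*, *mulu*).
*valwu*: final sound = /u/, a vowel → -op → *valwuop*.
*zoh* — final sound /h/ (a non-sibilant consonant) → -ili → *zohili*.

valwuop, zohili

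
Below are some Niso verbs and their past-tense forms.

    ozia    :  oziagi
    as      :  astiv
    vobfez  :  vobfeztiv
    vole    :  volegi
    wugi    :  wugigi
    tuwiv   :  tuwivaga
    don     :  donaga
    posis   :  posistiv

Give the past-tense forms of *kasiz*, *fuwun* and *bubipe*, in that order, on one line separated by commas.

kasiztiv, fuwunaga, bubipegi

The alternation tracks the final sound of the stem — -tiv when the stem ends in a sibilant (*as*, *vobfez*, *posis*); -aga when the stem ends in a non-sibilant consonant (*tuwiv*, *don*); -gi when the stem ends in a vowel (*ozia*, *vole*, *wugi*).
*kasiz* — final sound /z/ (a sibilant) → -tiv → *kasiztiv*.
Since the final sound of *fuwun* is /n/ (a non-sibilant consonant), it takes -aga, giving *fuwunaga*.
*bubipe* — final sound /e/ (a vowel) → -gi → *bubipegi*.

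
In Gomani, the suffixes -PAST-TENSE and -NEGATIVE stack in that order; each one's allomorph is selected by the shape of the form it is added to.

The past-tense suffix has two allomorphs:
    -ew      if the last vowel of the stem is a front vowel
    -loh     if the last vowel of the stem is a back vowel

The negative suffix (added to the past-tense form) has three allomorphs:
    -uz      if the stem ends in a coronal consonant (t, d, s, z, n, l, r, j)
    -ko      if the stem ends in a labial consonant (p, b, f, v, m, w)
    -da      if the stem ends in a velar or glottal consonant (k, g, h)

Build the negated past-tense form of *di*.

diewko

The last vowel of *di* is /i/, which is a front vowel, so the past-tense suffix is -ew, giving *diew*.
The past-tense form *diew* — final consonant /w/ (labial) → -ko → *diewko*.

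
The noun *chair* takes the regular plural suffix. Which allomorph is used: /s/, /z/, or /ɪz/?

/z/

The stem *chair* ends in a voiced non-sibilant sound.
The plural suffix surfaces as /ɪz/ after sibilants, /s/ after other voiceless consonants, and /z/ after other voiced sounds.
So the plural -s on *chair* is pronounced /z/.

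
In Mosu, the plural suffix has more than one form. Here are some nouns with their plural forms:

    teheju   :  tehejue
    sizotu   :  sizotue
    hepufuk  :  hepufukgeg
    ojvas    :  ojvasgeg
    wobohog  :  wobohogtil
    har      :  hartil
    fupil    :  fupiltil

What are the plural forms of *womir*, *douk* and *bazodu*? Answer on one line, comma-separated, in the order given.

womirtil, doukgeg, bazodue

The suffix is conditioned by the final sound: -geg when the stem ends in a voiceless consonant (*hepufuk*, *ojvas*); -til when the stem ends in a voiced consonant (*wobohog*, *har*, *fupil*); -e when the stem ends in a vowel (*teheju*, *sizotu*).
Since the final sound of *womir* is /r/ (a voiced consonant), it takes -til, giving *womirtil*.
Since the final sound of *douk* is /k/ (a voiceless consonant), it takes -geg, giving *doukgeg*.
Since the final sound of *bazodu* is /u/ (a vowel), it takes -e, giving *bazodue*.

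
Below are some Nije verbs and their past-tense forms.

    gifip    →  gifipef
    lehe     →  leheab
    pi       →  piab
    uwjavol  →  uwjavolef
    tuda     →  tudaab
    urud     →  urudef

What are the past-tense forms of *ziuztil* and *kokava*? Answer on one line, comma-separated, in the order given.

The suffix is conditioned by the final sound: -ef when the stem ends in a consonant (*gifip*, *uwjavol*, *urud*); -ab when the stem ends in a vowel (*lehe*, *pi*, *tuda*).
Since the final sound of *ziuztil* is /l/ (a consonant), it takes -ef, giving *ziuztilef*.
*kokava*: final sound = /a/, a vowel → -ab → *kokavaab*.

ziuztilef, kokavaab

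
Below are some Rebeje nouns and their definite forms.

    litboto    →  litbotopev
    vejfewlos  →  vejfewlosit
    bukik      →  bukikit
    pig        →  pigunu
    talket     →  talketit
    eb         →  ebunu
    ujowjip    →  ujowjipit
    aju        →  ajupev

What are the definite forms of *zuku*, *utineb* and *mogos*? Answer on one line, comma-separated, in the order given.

zukupev, utinebunu, mogosit

The alternation tracks the final sound of the stem — -it when the stem ends in a voiceless consonant (*vejfewlos*, *bukik*, *talket*, *ujowjip*); -unu when the stem ends in a voiced consonant (*pig*, *eb*); -pev when the stem ends in a vowel (*litboto*, *aju*).
*zuku*: final sound = /u/, a vowel → -pev → *zukupev*.
*utineb* — final sound /b/ (a voiced consonant) → -unu → *utinebunu*.
*mogos*: final sound = /s/, a voiceless consonant → -it → *mogosit*.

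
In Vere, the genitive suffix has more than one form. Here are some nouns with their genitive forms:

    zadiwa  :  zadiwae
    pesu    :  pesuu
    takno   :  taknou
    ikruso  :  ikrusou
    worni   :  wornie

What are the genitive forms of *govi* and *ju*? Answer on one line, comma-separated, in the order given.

The pattern is rounding harmony: -u when the last vowel of the stem is a rounded vowel (*pesu*, *takno*, *ikruso*); -e when the last vowel of the stem is an unrounded vowel (*zadiwa*, *worni*).
The last vowel of *govi* is /i/, which is an unrounded vowel, so the suffix is -e, giving *govie*.
Since the last vowel of *ju* is /u/ (a rounded vowel), it takes -u, giving *juu*.

govie, juu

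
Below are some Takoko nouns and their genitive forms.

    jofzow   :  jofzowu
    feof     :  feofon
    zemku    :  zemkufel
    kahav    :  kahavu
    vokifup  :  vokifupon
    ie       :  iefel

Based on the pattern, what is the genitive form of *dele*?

delefel

Looking at the final sound of each stem: -on when the stem ends in a voiceless consonant (*feof*, *vokifup*); -u when the stem ends in a voiced consonant (*jofzow*, *kahav*); -fel when the stem ends in a vowel (*zemku*, *ie*).
*dele* — final sound /e/ (a vowel) → -fel → *delefel*.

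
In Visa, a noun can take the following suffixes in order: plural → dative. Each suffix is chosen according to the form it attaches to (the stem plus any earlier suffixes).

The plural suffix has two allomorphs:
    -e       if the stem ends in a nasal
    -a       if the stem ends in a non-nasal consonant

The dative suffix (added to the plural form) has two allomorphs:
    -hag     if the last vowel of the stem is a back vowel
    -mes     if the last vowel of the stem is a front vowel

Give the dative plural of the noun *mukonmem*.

Since the final consonant of *mukonmem* is /m/ (a nasal), it takes -e, giving *mukonmeme*.
The plural form *mukonmeme*: last vowel = /e/, a front vowel → -mes → *mukonmememes*.

mukonmememes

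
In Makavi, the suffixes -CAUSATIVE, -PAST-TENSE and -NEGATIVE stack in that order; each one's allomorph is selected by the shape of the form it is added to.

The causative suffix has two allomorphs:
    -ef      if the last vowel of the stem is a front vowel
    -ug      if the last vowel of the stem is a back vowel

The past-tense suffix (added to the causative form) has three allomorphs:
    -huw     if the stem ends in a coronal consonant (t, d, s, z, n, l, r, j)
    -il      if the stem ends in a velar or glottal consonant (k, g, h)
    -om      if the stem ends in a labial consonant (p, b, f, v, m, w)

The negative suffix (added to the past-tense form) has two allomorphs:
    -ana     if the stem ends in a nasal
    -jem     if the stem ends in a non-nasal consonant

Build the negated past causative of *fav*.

favugiljem

The last vowel of *fav* is /a/, which is a back vowel, so the causative suffix is -ug, giving *favug*.
The causative form *favug* — final consonant /g/ (velar/glottal) → -il → *favugil*.
The final consonant of the past-tense form *favugil* is /l/, which is non-nasal, so the negative suffix is -jem, giving *favugiljem*.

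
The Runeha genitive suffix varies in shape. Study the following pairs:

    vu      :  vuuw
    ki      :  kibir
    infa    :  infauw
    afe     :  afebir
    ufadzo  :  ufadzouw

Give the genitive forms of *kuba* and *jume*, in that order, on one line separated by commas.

Looking at the last vowel of each stem: -bir when the last vowel of the stem is a front vowel (*ki*, *afe*); -uw when the last vowel of the stem is a back vowel (*vu*, *infa*, *ufadzo*).
*kuba* — last vowel /a/ (a back vowel) → -uw → *kubauw*.
*jume*: last vowel = /e/, a front vowel → -bir → *jumebir*.

kubauw, jumebir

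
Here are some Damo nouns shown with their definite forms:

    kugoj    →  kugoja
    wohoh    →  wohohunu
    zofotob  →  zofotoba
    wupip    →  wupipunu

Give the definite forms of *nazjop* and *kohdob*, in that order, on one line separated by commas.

The pattern is voicing of the final consonant: -unu when the stem ends in a voiceless consonant (*wohoh*, *wupip*); -a when the stem ends in a voiced consonant (*kugoj*, *zofotob*).
*nazjop*: final consonant = /p/, voiceless → -unu → *nazjopunu*.
*kohdob*: final consonant = /b/, voiced → -a → *kohdoba*.

nazjopunu, kohdoba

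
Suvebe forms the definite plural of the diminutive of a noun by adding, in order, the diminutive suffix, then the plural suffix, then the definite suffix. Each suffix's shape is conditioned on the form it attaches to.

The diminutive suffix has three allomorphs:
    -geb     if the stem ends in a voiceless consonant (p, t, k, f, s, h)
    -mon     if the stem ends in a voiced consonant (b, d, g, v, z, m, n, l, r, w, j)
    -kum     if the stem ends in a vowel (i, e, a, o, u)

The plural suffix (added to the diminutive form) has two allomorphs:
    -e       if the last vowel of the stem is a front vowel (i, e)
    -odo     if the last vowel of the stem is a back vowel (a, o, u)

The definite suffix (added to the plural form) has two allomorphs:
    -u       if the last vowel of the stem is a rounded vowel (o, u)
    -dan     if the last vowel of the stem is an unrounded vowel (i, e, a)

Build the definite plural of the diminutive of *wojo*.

wojokumodou

*wojo*: final sound = /o/, a vowel → -kum → *wojokum*.
The diminutive form *wojokum* — last vowel /u/ (a back vowel) → -odo → *wojokumodo*.
The last vowel of the plural form *wojokumodo* is /o/, which is a rounded vowel, so the definite suffix is -u, giving *wojokumodou*.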